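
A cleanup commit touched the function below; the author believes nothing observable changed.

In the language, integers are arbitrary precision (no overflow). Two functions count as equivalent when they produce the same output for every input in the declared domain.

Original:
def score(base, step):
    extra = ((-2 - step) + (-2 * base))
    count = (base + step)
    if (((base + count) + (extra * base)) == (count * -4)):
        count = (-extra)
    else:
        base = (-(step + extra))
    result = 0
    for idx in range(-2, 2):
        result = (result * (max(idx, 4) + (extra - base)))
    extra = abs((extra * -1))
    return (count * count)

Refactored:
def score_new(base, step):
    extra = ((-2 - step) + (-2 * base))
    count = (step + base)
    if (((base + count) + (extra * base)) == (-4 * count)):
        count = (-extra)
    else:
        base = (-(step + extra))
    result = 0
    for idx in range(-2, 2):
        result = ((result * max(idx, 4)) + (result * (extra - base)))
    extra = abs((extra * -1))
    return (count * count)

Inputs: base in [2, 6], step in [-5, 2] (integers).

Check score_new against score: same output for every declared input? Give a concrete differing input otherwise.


Side by side, the visible changes include: arithmetic usage differs.
Spot check at base=3, step=-1 — score: extra becomes -7; next count becomes 2; next (((base + count) + (extra * base)) == (count * -4)) evaluates to false; next base becomes 8; next result becomes 0; next at idx=-2:; next result becomes 0; next at idx=-1:; next result becomes 0; next at idx=0:; next result becomes 0; next at idx=1:; next result becomes 0; next extra becomes 7; next final value 4. score_new: extra becomes -7; next count becomes 2; next (((base + count) + (extra * base)) == (-4 * count)) evaluates to false; next base becomes 8; next result becomes 0; next at idx=-2:; next result becomes 0; next at idx=-1:; next result becomes 0; next at idx=0:; next result becomes 0; next at idx=1:; next result becomes 0; next extra becomes 7; next final value 4. Both give 4.
Across all 40 domain points the two functions coincide.
verdict: equivalent


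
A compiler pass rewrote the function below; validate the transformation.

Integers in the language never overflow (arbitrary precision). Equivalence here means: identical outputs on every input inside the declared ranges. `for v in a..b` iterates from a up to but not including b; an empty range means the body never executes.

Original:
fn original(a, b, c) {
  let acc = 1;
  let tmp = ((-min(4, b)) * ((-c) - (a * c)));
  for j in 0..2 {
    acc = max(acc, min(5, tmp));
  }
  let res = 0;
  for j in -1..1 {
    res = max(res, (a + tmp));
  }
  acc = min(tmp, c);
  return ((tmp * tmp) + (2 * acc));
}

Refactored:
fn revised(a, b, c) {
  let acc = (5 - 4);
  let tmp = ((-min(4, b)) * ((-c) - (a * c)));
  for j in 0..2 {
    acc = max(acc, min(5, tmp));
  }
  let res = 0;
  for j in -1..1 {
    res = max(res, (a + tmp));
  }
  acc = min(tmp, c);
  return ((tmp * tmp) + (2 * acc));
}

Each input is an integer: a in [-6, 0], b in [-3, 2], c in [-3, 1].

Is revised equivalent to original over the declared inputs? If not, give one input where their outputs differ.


Behavior is preserved: although constant usage differs; and arithmetic usage differs, the outputs never diverge.
As a probe, take a=-2, b=-3, c=-3: original runs acc := 1 | tmp := -9 | iter j=0: | acc := 1 | iter j=1: | acc := 1 | res := 0 | iter j=-1: | res := 0 | iter j=0: | res := 0 | acc := -9 | result 63; revised runs acc := 1 | tmp := -9 | iter j=0: | acc := 1 | iter j=1: | acc := 1 | res := 0 | iter j=-1: | res := 0 | iter j=0: | res := 0 | acc := -9 | result 63; both end at 63.
Checked all 210 inputs in the declared domain: the outputs agree on every one.
verdict: equivalent


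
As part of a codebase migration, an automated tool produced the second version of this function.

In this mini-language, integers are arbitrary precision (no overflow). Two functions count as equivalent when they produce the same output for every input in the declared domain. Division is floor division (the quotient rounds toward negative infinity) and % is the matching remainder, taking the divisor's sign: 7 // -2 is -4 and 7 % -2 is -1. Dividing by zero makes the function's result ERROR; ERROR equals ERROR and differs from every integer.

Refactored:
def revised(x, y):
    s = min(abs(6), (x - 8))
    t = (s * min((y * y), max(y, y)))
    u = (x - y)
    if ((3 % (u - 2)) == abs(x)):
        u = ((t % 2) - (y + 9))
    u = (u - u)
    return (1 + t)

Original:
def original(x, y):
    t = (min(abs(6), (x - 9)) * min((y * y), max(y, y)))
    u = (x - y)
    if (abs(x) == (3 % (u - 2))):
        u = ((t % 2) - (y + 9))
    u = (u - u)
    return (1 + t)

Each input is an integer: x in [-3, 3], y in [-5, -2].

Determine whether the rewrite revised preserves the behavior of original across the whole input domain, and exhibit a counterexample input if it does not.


x=-3, y=-4 yields 49 from original but 45 from revised.
verdict: not equivalent; witness: x=-3, y=-4


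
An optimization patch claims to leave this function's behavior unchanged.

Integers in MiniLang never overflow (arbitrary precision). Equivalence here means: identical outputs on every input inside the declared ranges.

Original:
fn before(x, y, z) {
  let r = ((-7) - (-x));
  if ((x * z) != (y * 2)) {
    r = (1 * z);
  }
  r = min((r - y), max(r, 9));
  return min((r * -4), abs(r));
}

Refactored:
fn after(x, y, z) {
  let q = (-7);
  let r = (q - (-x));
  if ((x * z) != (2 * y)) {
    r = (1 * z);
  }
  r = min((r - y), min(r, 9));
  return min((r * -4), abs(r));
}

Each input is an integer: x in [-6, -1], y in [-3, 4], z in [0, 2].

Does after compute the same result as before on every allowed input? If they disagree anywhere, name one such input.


The rewrite breaks on x=-6, y=-3, z=0, where the results are -12 and 0.
before: r := -13 | ((x * z) != (y * 2)): true | r := 0 | r := 3 | result -12
after: q := -7 | r := -13 | ((x * z) != (2 * y)): true | r := 0 | r := 0 | result 0
verdict: not equivalent; witness: x=-6, y=-3, z=0


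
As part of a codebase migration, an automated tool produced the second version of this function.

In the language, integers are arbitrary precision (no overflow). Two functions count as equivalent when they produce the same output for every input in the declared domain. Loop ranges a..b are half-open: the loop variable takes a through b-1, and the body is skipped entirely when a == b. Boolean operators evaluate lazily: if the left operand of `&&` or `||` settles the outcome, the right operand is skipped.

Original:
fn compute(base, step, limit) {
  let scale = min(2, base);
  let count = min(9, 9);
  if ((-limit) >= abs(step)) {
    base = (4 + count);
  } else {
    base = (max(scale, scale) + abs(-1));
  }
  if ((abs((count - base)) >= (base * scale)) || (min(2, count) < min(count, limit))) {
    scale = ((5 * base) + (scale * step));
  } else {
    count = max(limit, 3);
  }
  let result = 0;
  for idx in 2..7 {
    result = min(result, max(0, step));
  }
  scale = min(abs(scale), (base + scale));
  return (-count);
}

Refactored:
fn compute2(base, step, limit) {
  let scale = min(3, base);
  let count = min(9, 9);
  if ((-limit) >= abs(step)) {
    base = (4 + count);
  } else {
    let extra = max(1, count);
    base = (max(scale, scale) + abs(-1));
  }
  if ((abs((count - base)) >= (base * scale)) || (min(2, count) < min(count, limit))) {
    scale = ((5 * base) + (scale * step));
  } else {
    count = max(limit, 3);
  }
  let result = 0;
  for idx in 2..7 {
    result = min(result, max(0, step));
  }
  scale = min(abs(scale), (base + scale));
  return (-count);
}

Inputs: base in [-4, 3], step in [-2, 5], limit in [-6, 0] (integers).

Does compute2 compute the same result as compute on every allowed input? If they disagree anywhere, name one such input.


The rewrite breaks on base=3, step=-2, limit=-1, where the results are -9 and -3.
compute: scale=2, then count=9, then ((-limit) >= abs(step)) is false, then base=3, then ((abs((count - base)) >= (base * scale)) || (min(2, count) < min(count, limit))) is true, then scale=11, then result=0, then (idx=2), then result=0, then (idx=3), then result=0, then (idx=4), then result=0, then (idx=5), then result=0, then (idx=6), then result=0, then scale=11, then returns -9
compute2: scale=3, then count=9, then ((-limit) >= abs(step)) is false, then extra=9, then base=4, then ((abs((count - base)) >= (base * scale)) || (min(2, count) < min(count, limit))) is false, then count=3, then result=0, then (idx=2), then result=0, then (idx=3), then result=0, then (idx=4), then result=0, then (idx=5), then result=0, then (idx=6), then result=0, then scale=3, then returns -3
verdict: not equivalent; witness: base=3, step=-2, limit=-1


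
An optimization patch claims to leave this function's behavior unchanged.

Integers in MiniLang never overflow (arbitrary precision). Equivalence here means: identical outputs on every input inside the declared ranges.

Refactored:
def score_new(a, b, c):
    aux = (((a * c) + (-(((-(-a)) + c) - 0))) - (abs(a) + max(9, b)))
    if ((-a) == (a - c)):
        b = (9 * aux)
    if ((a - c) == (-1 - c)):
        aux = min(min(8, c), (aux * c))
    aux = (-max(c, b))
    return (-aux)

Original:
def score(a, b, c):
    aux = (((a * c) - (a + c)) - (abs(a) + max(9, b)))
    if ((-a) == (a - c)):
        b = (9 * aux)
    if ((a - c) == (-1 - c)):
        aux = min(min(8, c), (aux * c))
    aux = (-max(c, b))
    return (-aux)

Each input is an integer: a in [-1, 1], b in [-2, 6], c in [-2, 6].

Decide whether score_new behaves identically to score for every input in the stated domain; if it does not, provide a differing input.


The two versions differ — the changes include arithmetic usage differs; also constant usage differs.
Tracing a=1, b=3, c=3: score: aux = -11; ((-a) == (a - c)) -> false; ((a - c) == (-1 - c)) -> false; aux = -3; return 3 | score_new: aux = -11; ((-a) == (a - c)) -> false; ((a - c) == (-1 - c)) -> false; aux = -3; return 3 — matching result 3.
Every one of the 243 inputs gives matching results.
verdict: equivalent


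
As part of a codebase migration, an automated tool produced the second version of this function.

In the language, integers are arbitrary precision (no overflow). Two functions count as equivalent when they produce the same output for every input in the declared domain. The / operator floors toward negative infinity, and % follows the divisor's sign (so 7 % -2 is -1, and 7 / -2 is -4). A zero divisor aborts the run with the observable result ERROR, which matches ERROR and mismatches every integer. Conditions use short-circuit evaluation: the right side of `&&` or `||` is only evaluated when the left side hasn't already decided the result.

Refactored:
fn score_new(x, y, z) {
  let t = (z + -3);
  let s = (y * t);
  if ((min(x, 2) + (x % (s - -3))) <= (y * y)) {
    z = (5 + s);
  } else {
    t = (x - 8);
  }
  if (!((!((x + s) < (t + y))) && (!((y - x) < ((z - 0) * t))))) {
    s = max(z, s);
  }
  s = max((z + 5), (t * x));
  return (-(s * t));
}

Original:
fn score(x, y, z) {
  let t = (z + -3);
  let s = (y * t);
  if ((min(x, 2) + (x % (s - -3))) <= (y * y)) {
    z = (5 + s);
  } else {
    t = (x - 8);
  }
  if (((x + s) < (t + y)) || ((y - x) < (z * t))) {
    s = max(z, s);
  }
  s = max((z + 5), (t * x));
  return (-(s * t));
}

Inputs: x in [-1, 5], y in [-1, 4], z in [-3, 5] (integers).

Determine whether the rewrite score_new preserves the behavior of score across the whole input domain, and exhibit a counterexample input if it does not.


The two versions differ — the changes include arithmetic usage differs, and constant usage differs, and boolean connective usage differs.
One worked example (x=4, y=-1, z=0) — score: t=-3, then s=3, then ((min(x, 2) + (x % (s - -3))) <= (y * y)) is false, then t=-4, then (((x + s) < (t + y)) || ((y - x) < (z * t))) is true, then s=3, then s=5, then returns 20; score_new: t=-3, then s=3, then ((min(x, 2) + (x % (s - -3))) <= (y * y)) is false, then t=-4, then (!((!((x + s) < (t + y))) && (!((y - x) < ((z - 0) * t))))) is true, then s=3, then s=5, then returns 20; agreement on 20.
Checked all 378 inputs in the declared domain: the outputs agree on every one.
verdict: equivalent


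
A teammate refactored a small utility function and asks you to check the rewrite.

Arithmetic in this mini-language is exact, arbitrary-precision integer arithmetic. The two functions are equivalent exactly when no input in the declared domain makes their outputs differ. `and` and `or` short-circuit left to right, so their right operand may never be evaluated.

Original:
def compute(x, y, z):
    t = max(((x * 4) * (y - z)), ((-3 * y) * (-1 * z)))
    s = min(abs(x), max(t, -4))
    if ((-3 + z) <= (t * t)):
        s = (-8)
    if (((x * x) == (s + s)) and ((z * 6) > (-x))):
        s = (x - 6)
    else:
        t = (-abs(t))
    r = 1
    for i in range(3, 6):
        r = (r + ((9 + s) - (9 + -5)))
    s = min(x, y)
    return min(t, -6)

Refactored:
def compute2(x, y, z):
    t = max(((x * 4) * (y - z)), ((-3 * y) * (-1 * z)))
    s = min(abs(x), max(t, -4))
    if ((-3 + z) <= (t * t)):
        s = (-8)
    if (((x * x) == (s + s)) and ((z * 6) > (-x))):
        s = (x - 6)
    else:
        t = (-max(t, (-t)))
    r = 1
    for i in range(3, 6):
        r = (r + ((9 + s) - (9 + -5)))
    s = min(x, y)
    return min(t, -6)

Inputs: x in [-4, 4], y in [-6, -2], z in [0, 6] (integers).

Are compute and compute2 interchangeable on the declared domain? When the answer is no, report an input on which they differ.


Behavior is preserved: although min/max/abs usage differs, the outputs never diverge.
Spot check at x=1, y=-5, z=3 — compute: t=-32, then s=-4, then ((-3 + z) <= (t * t)) is true, then s=-8, then (((x * x) == (s + s)) and ((z * 6) > (-x))) is false, then t=-32, then r=1, then (i=3), then r=-2, then (i=4), then r=-5, then (i=5), then r=-8, then s=-5, then returns -32. compute2: t=-32, then s=-4, then ((-3 + z) <= (t * t)) is true, then s=-8, then (((x * x) == (s + s)) and ((z * 6) > (-x))) is false, then t=-32, then r=1, then (i=3), then r=-2, then (i=4), then r=-5, then (i=5), then r=-8, then s=-5, then returns -32. Both give -32.
An exhaustive pass over the 315 declared inputs shows identical outputs.
verdict: equivalent


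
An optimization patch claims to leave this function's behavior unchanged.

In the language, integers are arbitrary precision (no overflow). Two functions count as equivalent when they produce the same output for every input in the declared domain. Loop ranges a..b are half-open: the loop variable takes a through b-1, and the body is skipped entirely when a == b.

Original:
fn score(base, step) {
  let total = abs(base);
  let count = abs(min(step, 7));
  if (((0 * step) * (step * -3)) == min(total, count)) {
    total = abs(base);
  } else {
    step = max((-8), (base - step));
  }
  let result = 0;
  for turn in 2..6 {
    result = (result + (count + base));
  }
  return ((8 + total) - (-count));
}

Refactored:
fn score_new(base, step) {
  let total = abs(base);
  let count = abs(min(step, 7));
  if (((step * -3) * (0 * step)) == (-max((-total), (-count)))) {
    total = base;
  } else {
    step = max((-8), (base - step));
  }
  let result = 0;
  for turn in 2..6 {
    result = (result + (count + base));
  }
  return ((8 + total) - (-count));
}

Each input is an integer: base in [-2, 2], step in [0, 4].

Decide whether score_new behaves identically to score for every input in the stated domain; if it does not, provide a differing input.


base=-2, step=0 yields 10 from score but 6 from score_new.
verdict: not equivalent; witness: base=-2, step=0


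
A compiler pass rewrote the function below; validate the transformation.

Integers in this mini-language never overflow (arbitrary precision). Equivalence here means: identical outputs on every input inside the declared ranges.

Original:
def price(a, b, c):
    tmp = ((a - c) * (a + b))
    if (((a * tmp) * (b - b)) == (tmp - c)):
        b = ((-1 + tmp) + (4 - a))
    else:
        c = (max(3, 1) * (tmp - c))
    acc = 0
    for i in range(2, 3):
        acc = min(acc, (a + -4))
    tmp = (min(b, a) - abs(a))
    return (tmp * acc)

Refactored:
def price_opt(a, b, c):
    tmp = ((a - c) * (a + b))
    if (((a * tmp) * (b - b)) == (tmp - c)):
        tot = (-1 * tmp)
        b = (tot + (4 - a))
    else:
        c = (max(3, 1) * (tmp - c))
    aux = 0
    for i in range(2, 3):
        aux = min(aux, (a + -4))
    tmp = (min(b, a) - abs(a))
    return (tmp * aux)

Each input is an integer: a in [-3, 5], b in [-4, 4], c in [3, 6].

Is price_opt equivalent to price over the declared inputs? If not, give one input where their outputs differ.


On input a=0, b=-1, c=5, price returns 0 while price_opt returns 4.
verdict: not equivalent; witness: a=0, b=-1, c=5


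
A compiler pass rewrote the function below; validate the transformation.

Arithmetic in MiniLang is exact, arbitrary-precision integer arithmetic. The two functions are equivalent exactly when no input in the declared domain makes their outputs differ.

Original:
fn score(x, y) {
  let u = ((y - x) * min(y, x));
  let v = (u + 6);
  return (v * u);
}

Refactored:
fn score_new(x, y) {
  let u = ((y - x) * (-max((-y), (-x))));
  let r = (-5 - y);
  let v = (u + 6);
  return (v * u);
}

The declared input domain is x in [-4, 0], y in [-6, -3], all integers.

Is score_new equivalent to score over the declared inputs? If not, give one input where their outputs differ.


Equivalent. There is a behavioral-looking edit here, yet the outcome never shifts on this domain.
An exhaustive pass over the 20 declared inputs shows identical outputs.
As a probe, take x=-1, y=-5: score runs u = 20; v = 26; return 520; score_new runs u = 20; r = 0; v = 26; return 520; both end at 520.
verdict: equivalent


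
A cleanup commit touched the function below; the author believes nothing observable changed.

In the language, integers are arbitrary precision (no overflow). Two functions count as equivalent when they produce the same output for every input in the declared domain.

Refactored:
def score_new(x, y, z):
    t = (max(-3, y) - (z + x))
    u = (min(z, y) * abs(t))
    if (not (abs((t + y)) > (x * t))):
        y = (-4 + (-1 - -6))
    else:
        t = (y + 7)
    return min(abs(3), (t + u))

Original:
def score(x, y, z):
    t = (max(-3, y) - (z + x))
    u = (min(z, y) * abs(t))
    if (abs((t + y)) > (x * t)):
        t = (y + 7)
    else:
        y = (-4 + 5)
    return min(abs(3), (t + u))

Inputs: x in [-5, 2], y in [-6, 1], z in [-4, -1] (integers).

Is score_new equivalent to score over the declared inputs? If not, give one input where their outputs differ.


Comparing the listings, the differences include: boolean connective usage differs; also constant usage differs; also arithmetic usage differs.
As a probe, take x=-4, y=-5, z=-4: score runs t := 5 | u := -25 | (abs((t + y)) > (x * t)): true | t := 2 | result -23; score_new runs t := 5 | u := -25 | (not (abs((t + y)) > (x * t))): false | t := 2 | result -23; both end at -23.
Across all 256 domain points the two functions coincide.
verdict: equivalent


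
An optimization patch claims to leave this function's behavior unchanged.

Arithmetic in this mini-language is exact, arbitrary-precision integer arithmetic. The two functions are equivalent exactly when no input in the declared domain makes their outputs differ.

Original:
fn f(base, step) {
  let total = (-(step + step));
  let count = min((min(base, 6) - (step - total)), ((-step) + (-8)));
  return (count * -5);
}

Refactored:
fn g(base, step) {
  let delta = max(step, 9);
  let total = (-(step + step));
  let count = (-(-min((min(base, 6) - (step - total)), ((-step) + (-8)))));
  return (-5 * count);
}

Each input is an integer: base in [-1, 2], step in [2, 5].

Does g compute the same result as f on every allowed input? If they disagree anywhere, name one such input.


The two are interchangeable: local variable names differ; constant usage differs; statement counts differ; min/max/abs usage differs, and every declared input agrees.
Tracing base=2, step=3: f: total = -6; count = -11; return 55 | g: delta = 9; total = -6; count = -11; return 55 — matching result 55.
Sweeping the whole domain (16 inputs) finds no disagreement.
verdict: equivalent


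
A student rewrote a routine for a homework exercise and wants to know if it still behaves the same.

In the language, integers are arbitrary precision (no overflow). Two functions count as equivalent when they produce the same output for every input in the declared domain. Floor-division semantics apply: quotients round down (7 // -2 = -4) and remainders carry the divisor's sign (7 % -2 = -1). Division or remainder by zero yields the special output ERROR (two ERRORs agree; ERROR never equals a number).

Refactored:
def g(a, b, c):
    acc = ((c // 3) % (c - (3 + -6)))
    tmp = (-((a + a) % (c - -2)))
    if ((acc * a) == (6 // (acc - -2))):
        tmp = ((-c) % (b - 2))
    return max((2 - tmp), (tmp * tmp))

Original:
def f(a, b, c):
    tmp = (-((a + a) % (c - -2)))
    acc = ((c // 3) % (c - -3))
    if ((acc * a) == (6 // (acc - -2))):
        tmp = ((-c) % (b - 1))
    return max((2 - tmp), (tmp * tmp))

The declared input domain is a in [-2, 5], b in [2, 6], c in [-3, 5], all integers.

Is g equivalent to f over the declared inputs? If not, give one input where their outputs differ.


Try a=2, b=2, c=-1.
f: tmp := 0 | acc := 1 | ((acc * a) == (6 // (acc - -2))): true | tmp := 0 | result 2
g: acc := 1 | tmp := 0 | ((acc * a) == (6 // (acc - -2))): true | divide-by-zero, output ERROR
2 and ERROR differ, so these are not the same function on this domain.
verdict: not equivalent; witness: a=2, b=2, c=-1


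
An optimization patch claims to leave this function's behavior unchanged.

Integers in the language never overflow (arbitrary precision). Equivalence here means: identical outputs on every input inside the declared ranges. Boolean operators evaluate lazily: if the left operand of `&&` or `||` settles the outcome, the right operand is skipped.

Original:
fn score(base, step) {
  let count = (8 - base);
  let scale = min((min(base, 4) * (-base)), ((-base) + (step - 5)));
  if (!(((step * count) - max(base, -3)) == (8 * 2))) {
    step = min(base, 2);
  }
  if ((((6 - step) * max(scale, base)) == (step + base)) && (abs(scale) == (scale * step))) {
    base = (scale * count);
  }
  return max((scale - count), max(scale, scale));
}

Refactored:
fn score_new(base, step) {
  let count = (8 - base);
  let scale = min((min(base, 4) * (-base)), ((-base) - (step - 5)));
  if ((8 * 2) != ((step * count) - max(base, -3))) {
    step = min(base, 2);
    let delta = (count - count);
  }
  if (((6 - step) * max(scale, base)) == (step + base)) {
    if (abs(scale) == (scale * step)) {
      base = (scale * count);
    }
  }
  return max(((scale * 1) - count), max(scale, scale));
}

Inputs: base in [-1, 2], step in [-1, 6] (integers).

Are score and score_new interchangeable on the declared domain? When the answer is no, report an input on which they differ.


Input base=-1, step=-1: -5 from score versus -1 from score_new.
verdict: not equivalent; witness: base=-1, step=-1


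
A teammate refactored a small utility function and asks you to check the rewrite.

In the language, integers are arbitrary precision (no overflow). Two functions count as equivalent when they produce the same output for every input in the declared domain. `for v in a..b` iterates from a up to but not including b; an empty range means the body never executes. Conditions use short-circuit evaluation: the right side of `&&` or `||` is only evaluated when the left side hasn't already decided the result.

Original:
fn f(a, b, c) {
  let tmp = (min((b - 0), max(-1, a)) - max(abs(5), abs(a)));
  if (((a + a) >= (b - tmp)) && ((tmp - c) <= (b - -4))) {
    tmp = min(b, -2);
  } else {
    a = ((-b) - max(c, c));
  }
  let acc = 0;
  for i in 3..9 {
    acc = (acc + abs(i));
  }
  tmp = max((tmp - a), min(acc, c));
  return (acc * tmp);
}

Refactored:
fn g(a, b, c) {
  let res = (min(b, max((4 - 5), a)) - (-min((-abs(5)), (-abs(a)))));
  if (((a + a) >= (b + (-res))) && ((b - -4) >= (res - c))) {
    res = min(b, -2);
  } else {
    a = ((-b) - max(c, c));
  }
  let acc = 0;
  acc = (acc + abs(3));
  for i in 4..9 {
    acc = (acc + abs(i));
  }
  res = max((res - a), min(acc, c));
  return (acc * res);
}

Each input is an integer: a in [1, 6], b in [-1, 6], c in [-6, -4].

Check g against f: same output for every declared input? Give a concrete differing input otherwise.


The two versions differ — the changes include statement counts differ, min/max/abs usage differs, arithmetic usage differs, comparison usage differs, constant usage differs, loop structure differs, local variable names differ.
Spot check at a=5, b=1, c=-5 — f: tmp := -4 | (((a + a) >= (b - tmp)) && ((tmp - c) <= (b - -4))): true | tmp := -2 | acc := 0 | iter i=3: | acc := 3 | iter i=4: | acc := 7 | iter i=5: | acc := 12 | iter i=6: | acc := 18 | iter i=7: | acc := 25 | iter i=8: | acc := 33 | tmp := -5 | result -165. g: res := -4 | (((a + a) >= (b + (-res))) && ((b - -4) >= (res - c))): true | res := -2 | acc := 0 | acc := 3 | iter i=4: | acc := 7 | iter i=5: | acc := 12 | iter i=6: | acc := 18 | iter i=7: | acc := 25 | iter i=8: | acc := 33 | res := -5 | result -165. Both give -165.
Across all 144 domain points the two functions coincide.
verdict: equivalent


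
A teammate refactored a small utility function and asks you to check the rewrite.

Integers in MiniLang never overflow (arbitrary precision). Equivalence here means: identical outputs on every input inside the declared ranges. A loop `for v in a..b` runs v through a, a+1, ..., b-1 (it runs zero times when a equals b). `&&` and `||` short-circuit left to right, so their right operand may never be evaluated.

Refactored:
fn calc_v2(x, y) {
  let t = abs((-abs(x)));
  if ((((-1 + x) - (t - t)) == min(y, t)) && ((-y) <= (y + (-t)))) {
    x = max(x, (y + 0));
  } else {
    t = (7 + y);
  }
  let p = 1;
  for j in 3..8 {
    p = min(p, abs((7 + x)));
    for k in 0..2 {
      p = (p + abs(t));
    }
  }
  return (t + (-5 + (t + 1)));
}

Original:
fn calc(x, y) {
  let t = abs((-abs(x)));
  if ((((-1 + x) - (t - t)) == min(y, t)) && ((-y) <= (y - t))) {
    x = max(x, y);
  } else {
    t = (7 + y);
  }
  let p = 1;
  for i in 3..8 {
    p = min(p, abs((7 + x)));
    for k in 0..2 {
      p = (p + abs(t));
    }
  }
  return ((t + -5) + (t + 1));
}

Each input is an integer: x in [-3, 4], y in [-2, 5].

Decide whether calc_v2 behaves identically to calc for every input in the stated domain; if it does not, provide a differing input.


The two versions differ — the changes include local variable names differ, plus constant usage differs, plus arithmetic usage differs.
As a probe, take x=4, y=4: calc runs t becomes 4; next ((((-1 + x) - (t - t)) == min(y, t)) && ((-y) <= (y - t))) evaluates to false; next t becomes 11; next p becomes 1; next at i=3:; next p becomes 1; next at k=0:; next p becomes 12; next at k=1:; next p becomes 23; next at i=4:; next p becomes 11; next at k=0:; next p becomes 22; next at k=1:; next p becomes 33; next at i=5:; next p becomes 11; next at k=0:; next p becomes 22; next at k=1:; next p becomes 33; next at i=6:; next p becomes 11; next at k=0:; next p becomes 22; next at k=1:; next p becomes 33; next at i=7:; next p becomes 11; next at k=0:; next p becomes 22; next at k=1:; next p becomes 33; next final value 18; calc_v2 runs t becomes 4; next ((((-1 + x) - (t - t)) == min(y, t)) && ((-y) <= (y + (-t)))) evaluates to false; next t becomes 11; next p becomes 1; next at j=3:; next p becomes 1; next at k=0:; next p becomes 12; next at k=1:; next p becomes 23; next at j=4:; next p becomes 11; next at k=0:; next p becomes 22; next at k=1:; next p becomes 33; next at j=5:; next p becomes 11; next at k=0:; next p becomes 22; next at k=1:; next p becomes 33; next at j=6:; next p becomes 11; next at k=0:; next p becomes 22; next at k=1:; next p becomes 33; next at j=7:; next p becomes 11; next at k=0:; next p becomes 22; next at k=1:; next p becomes 33; next final value 18; both end at 18.
Checked all 64 inputs in the declared domain: the outputs agree on every one.
verdict: equivalent


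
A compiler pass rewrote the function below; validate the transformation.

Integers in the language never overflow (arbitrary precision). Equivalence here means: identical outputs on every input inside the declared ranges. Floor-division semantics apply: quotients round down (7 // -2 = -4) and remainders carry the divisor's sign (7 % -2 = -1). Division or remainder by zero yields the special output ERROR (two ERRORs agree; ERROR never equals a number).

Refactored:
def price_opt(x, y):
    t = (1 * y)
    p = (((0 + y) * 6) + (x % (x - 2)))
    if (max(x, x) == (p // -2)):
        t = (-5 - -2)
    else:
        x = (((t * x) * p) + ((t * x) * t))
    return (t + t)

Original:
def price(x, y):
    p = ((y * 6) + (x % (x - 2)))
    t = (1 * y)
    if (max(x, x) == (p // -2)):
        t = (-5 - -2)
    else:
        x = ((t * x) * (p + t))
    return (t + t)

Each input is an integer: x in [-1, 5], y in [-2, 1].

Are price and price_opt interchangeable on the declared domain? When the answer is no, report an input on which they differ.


Equivalent — the differences include constant usage differs; also arithmetic usage differs, yet no declared input distinguishes the two.
One worked example (x=3, y=-1) — price: p=-6, then t=-1, then (max(x, x) == (p // -2)) is true, then t=-3, then returns -6; price_opt: t=-1, then p=-6, then (max(x, x) == (p // -2)) is true, then t=-3, then returns -6; agreement on -6.
Sweeping the whole domain (28 inputs) finds no disagreement.
verdict: equivalent


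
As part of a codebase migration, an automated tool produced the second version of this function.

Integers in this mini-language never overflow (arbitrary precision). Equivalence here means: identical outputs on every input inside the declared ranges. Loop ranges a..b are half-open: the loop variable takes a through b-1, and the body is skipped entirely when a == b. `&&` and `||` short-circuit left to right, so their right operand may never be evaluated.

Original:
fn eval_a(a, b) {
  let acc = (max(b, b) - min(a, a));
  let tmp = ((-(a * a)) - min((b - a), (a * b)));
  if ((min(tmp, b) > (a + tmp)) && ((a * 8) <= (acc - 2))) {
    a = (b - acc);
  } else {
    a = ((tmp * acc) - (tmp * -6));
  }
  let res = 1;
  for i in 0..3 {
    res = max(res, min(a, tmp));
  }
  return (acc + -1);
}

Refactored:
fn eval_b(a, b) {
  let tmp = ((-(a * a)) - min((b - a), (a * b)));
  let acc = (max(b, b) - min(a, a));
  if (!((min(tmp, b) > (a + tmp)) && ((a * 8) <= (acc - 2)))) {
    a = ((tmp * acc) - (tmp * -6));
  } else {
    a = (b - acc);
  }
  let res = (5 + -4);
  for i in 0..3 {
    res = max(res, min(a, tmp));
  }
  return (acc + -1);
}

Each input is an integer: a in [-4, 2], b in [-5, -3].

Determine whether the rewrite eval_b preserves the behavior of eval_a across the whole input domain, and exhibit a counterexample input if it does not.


Equivalent — the differences include boolean connective usage differs, and constant usage differs, and arithmetic usage differs, yet no declared input distinguishes the two.
As a probe, take a=-1, b=-5: eval_a runs acc=-4, then tmp=3, then ((min(tmp, b) > (a + tmp)) && ((a * 8) <= (acc - 2))) is false, then a=6, then res=1, then (i=0), then res=3, then (i=1), then res=3, then (i=2), then res=3, then returns -5; eval_b runs tmp=3, then acc=-4, then (!((min(tmp, b) > (a + tmp)) && ((a * 8) <= (acc - 2)))) is true, then a=6, then res=1, then (i=0), then res=3, then (i=1), then res=3, then (i=2), then res=3, then returns -5; both end at -5.
Sweeping the whole domain (21 inputs) finds no disagreement.
verdict: equivalent


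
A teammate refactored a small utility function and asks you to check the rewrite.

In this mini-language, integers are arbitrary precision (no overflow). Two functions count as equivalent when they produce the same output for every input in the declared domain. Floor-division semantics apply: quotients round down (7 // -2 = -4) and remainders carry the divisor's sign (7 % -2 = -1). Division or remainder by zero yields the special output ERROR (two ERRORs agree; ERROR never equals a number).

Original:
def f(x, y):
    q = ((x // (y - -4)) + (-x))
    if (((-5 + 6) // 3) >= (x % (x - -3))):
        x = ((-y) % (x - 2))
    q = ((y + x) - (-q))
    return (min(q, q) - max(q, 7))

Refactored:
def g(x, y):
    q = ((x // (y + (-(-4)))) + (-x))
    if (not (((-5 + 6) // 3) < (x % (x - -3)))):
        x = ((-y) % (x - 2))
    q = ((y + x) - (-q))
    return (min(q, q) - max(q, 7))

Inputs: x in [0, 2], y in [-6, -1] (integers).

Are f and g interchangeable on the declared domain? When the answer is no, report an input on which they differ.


This is a faithful refactor — arithmetic usage differs; and comparison usage differs; and boolean connective usage differs, but the computed results match everywhere.
As a probe, take x=1, y=-6: f runs q = -2; (((-5 + 6) // 3) >= (x % (x - -3))) -> false; q = -7; return -14; g runs q = -2; (not (((-5 + 6) // 3) < (x % (x - -3)))) -> false; q = -7; return -14; both end at -14.
An exhaustive pass over the 18 declared inputs shows identical outputs.
verdict: equivalent


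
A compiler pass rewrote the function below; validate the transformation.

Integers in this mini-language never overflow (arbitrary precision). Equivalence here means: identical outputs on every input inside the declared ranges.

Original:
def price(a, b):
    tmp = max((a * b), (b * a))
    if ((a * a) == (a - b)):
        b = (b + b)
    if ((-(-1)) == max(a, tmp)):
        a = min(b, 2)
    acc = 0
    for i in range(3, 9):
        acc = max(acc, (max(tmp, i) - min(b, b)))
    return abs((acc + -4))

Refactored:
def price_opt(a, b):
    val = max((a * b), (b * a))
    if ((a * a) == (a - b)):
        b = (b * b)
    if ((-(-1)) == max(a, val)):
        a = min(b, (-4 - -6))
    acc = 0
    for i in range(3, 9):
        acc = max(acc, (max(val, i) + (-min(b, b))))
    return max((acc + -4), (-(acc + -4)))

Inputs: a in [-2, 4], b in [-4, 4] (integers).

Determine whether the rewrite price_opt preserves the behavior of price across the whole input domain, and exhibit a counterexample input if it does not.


Take a=-1, b=-2.
price: tmp becomes 2; next ((a * a) == (a - b)) evaluates to true; next b becomes -4; next ((-(-1)) == max(a, tmp)) evaluates to false; next acc becomes 0; next at i=3:; next acc becomes 7; next at i=4:; next acc becomes 8; next at i=5:; next acc becomes 9; next at i=6:; next acc becomes 10; next at i=7:; next acc becomes 11; next at i=8:; next acc becomes 12; next final value 8
price_opt: val becomes 2; next ((a * a) == (a - b)) evaluates to true; next b becomes 4; next ((-(-1)) == max(a, val)) evaluates to false; next acc becomes 0; next at i=3:; next acc becomes 0; next at i=4:; next acc becomes 0; next at i=5:; next acc becomes 1; next at i=6:; next acc becomes 2; next at i=7:; next acc becomes 3; next at i=8:; next acc becomes 4; next final value 0
8 != 0, so the rewrite changes behavior.
verdict: not equivalent; witness: a=-1, b=-2


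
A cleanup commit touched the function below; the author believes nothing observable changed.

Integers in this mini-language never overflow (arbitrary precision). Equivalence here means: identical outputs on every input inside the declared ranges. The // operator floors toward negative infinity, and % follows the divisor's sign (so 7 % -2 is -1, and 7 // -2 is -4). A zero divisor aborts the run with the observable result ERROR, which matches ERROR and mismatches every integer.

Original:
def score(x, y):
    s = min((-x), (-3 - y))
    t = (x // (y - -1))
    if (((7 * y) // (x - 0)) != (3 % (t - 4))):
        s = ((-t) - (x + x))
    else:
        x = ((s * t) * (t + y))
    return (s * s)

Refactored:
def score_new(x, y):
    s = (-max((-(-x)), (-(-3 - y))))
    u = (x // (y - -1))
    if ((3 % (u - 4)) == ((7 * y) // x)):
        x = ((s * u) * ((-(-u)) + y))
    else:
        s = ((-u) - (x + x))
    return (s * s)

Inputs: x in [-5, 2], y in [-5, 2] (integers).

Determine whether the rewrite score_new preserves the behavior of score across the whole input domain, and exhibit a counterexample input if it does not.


Behavior is preserved: although constant usage differs, and comparison usage differs, and arithmetic usage differs, and min/max/abs usage differs, and local variable names differ, the outputs never diverge.
One worked example (x=-5, y=-4) — score: s=1, then t=1, then (((7 * y) // (x - 0)) != (3 % (t - 4))) is true, then s=9, then returns 81; score_new: s=1, then u=1, then ((3 % (u - 4)) == ((7 * y) // x)) is false, then s=9, then returns 81; agreement on 81.
Sweeping the whole domain (64 inputs) finds no disagreement.
verdict: equivalent


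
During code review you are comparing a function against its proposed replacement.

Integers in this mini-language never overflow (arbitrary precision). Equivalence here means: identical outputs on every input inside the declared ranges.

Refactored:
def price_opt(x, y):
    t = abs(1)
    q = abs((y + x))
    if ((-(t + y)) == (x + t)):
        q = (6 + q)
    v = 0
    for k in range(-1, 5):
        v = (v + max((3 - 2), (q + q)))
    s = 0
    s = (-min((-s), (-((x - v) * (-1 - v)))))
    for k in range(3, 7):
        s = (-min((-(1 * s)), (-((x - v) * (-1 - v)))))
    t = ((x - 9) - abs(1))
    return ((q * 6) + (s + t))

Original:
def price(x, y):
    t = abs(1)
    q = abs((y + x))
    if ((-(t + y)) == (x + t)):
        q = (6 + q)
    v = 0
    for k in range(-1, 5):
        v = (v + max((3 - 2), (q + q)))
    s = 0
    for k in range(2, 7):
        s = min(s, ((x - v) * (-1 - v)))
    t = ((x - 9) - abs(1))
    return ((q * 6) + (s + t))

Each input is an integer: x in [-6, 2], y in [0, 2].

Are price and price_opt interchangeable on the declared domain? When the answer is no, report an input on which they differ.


There is a counterexample at x=-6, y=0: 20 on one side, 5714 on the other.
price: t=1, then q=6, then ((-(t + y)) == (x + t)) is false, then v=0, then (k=-1), then v=12, then (k=0), then v=24, then (k=1), then v=36, then (k=2), then v=48, then (k=3), then v=60, then (k=4), then v=72, then s=0, then (k=2), then s=0, then (k=3), then s=0, then (k=4), then s=0, then (k=5), then s=0, then (k=6), then s=0, then t=-16, then returns 20
price_opt: t=1, then q=6, then ((-(t + y)) == (x + t)) is false, then v=0, then (k=-1), then v=12, then (k=0), then v=24, then (k=1), then v=36, then (k=2), then v=48, then (k=3), then v=60, then (k=4), then v=72, then s=0, then s=5694, then (k=3), then s=5694, then (k=4), then s=5694, then (k=5), then s=5694, then (k=6), then s=5694, then t=-16, then returns 5714
verdict: not equivalent; witness: x=-6, y=0


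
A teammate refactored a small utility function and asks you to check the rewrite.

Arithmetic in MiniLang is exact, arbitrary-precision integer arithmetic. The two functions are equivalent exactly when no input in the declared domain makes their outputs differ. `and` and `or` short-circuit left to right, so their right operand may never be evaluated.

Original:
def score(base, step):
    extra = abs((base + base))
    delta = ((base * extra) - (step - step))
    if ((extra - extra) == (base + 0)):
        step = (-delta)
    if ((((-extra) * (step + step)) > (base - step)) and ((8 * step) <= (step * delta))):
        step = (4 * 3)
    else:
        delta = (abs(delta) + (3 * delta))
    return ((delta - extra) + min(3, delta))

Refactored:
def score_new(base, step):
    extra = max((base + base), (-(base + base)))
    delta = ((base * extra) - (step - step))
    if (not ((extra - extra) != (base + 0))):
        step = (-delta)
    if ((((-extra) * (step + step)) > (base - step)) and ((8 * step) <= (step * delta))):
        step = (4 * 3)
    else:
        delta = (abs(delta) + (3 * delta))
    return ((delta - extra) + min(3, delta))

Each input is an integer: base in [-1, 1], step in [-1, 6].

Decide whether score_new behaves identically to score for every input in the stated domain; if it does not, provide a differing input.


Behavior is preserved: although min/max/abs usage differs; and boolean connective usage differs; and arithmetic usage differs; and comparison usage differs, the outputs never diverge.
One worked example (base=1, step=6) — score: extra becomes 2; next delta becomes 2; next ((extra - extra) == (base + 0)) evaluates to false; next ((((-extra) * (step + step)) > (base - step)) and ((8 * step) <= (step * delta))) evaluates to false; next delta becomes 8; next final value 9; score_new: extra becomes 2; next delta becomes 2; next (not ((extra - extra) != (base + 0))) evaluates to false; next ((((-extra) * (step + step)) > (base - step)) and ((8 * step) <= (step * delta))) evaluates to false; next delta becomes 8; next final value 9; agreement on 9.
An exhaustive pass over the 24 declared inputs shows identical outputs.
verdict: equivalent
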